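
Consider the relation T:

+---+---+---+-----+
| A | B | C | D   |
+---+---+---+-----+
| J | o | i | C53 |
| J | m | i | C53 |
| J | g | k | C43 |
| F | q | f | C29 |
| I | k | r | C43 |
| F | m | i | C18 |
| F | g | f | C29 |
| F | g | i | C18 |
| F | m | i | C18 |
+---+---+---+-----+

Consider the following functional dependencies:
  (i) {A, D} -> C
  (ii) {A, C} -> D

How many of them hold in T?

2

(i) {A, D} -> C: every LHS value maps to a single RHS value — holds.
(ii) {A, C} -> D: every LHS value maps to a single RHS value — holds.
2 of the 2 dependencies hold.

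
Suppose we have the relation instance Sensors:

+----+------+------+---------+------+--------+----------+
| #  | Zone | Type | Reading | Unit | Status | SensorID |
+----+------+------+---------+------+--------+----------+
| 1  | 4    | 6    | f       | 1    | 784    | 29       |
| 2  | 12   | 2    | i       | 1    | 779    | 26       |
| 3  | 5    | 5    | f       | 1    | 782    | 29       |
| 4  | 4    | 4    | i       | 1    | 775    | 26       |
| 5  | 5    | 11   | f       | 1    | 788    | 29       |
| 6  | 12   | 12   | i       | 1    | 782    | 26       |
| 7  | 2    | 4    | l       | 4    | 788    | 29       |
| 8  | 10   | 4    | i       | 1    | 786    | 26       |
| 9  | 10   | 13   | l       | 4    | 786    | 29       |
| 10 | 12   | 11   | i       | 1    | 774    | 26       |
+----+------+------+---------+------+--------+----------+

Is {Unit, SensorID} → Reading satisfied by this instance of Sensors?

(Unit=1, SensorID=29): rows 1, 3, 5 → Reading = f, f, f ✓
(Unit=1, SensorID=26): rows 2, 4, 6, 8, 10 → Reading = i, i, i, i, i ✓
(Unit=4, SensorID=29): rows 7, 9 → Reading = l, l ✓
Every {Unit, SensorID} value is associated with a single Reading value, so {Unit, SensorID} → Reading holds.

Yes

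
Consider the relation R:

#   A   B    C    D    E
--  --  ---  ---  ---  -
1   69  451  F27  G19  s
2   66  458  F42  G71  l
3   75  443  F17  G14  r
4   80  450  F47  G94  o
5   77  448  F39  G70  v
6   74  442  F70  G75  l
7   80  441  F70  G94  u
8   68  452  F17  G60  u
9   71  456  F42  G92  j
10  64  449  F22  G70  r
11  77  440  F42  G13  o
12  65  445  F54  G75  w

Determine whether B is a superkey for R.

Yes

All 12 rows have distinct B values, so B → (all attributes) holds and B is a superkey.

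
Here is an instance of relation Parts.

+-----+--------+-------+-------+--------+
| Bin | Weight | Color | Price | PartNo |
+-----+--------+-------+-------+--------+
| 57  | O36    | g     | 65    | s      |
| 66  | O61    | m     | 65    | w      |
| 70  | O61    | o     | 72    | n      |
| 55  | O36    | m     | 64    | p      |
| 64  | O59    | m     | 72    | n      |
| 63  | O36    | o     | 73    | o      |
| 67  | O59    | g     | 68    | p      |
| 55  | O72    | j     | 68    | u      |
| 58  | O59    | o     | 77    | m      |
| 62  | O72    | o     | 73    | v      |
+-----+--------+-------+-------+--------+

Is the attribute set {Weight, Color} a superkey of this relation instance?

Yes

All 10 rows have distinct {Weight, Color} values, so {Weight, Color} → (all attributes) holds and {Weight, Color} is a superkey.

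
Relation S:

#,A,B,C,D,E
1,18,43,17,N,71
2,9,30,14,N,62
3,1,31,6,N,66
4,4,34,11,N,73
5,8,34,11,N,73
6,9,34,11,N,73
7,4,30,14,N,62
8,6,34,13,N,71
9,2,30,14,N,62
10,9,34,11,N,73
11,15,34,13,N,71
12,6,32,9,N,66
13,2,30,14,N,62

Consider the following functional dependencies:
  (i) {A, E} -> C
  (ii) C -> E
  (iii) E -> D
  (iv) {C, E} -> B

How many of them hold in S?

(i) {A, E} -> C: every LHS value maps to a single RHS value — holds.
(ii) C -> E: every LHS value maps to a single RHS value — holds.
(iii) E -> D: every LHS value maps to a single RHS value — holds.
(iv) {C, E} -> B: every LHS value maps to a single RHS value — holds.
4 of the 4 dependencies hold.

4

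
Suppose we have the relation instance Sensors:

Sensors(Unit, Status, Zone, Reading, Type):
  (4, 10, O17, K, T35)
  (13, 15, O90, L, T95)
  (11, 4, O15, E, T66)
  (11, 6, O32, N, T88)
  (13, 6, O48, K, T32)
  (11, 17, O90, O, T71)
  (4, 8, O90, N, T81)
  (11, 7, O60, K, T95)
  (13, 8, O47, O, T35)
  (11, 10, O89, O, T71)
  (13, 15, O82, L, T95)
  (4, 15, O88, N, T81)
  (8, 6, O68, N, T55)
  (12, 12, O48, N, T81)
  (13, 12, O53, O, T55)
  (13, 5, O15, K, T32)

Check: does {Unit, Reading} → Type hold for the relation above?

(Unit=4, Reading=K): 1 row → Type = T35 ✓
(Unit=13, Reading=L): 2 rows → Type = T95, T95 ✓
(Unit=11, Reading=E): 1 row → Type = T66 ✓
(Unit=11, Reading=N): 1 row → Type = T88 ✓
(Unit=13, Reading=K): 2 rows → Type = T32, T32 ✓
(Unit=11, Reading=O): 2 rows → Type = T71, T71 ✓
(Unit=4, Reading=N): 2 rows → Type = T81, T81 ✓
(Unit=11, Reading=K): 1 row → Type = T95 ✓
(Unit=13, Reading=O): 2 rows → Type takes values {T35, T55} — violation
(Unit=8, Reading=N): 1 row → Type = T55 ✓
(Unit=12, Reading=N): 1 row → Type = T81 ✓
Two rows agree on {Unit, Reading} but differ on Type, so {Unit, Reading} → Type does not hold.

No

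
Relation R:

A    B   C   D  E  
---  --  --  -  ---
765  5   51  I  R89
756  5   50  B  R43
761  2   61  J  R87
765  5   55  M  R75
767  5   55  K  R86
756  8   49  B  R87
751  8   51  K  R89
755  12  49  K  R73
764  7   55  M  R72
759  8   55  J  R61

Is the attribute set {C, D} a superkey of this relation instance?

No

Two distinct rows share (C=55, D=M), so {C, D} does not determine every attribute — not a superkey.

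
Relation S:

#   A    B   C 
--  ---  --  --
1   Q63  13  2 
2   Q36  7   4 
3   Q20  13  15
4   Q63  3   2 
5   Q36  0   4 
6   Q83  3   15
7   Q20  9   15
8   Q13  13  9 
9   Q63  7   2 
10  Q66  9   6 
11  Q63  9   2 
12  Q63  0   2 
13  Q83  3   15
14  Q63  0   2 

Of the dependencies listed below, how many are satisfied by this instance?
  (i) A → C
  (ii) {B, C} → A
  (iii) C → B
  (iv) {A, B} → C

3

(i) A → C: every LHS value maps to a single RHS value — holds.
(ii) {B, C} → A: every LHS value maps to a single RHS value — holds.
(iii) C → B: C=2: rows 1, 4, 9, 11, 12, 14 → B takes values {13, 3, 7, 9, 0} — violation; C=4: rows 2, 5 → B takes values {7, 0} — violation; C=15: rows 3, 6, 7, 13 → B takes values {13, 3, 9} — violation — fails.
(iv) {A, B} → C: every LHS value maps to a single RHS value — holds.
3 of the 4 dependencies hold.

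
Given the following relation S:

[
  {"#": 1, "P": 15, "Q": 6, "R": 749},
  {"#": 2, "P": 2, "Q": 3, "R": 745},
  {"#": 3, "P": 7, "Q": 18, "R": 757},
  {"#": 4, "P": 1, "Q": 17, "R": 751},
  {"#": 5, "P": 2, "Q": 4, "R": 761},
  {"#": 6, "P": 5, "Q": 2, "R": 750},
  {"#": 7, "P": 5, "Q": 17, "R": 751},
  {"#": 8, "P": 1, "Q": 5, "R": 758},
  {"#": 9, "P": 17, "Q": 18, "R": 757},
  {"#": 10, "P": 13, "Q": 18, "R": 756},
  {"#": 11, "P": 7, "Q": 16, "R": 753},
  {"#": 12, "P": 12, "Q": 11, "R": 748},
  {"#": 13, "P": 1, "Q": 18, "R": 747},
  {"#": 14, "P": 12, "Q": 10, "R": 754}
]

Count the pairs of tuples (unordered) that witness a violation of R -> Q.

0

R=757: all 2 rows agree on Q — 0 pairs.
R=751: all 2 rows agree on Q — 0 pairs.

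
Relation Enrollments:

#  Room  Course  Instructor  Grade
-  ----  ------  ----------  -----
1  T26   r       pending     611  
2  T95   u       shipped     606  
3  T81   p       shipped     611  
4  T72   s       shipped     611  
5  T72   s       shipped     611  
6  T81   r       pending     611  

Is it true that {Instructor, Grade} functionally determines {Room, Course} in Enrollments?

(Instructor=pending, Grade=611): rows 1, 6 → {Room,Course} takes values {(T26, r), (T81, r)} — violation
(Instructor=shipped, Grade=606): row 2 → {Room,Course} = (T95, u) ✓
(Instructor=shipped, Grade=611): rows 3, 4, 5 → {Room,Course} takes values {(T81, p), (T72, s)} — violation
Two rows agree on {Instructor, Grade} but differ on {Room, Course}, so {Instructor, Grade} -> {Room, Course} does not hold.

No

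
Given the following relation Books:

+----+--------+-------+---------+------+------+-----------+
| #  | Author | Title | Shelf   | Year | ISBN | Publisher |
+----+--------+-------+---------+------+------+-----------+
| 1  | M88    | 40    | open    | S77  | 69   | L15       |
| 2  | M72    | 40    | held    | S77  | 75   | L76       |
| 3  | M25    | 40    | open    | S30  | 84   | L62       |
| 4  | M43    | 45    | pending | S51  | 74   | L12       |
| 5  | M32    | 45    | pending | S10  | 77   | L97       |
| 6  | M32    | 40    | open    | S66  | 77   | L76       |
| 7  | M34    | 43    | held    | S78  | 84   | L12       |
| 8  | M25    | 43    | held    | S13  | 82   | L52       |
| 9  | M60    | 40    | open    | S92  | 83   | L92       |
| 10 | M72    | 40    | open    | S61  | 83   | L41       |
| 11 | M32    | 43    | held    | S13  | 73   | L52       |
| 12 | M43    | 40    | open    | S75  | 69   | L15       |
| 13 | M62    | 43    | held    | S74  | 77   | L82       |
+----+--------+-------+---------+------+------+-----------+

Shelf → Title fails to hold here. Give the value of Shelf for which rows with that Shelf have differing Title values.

Shelf=open: rows 1, 3, 6, 9, 10, 12 → Title = 40, 40, 40, 40, 40, 40 ✓
Shelf=held: rows 2, 7, 8, 11, 13 → Title takes values {40, 43} — violation
Shelf=pending: rows 4, 5 → Title = 45, 45 ✓
The only Shelf value with inconsistent Title is Shelf=held.

held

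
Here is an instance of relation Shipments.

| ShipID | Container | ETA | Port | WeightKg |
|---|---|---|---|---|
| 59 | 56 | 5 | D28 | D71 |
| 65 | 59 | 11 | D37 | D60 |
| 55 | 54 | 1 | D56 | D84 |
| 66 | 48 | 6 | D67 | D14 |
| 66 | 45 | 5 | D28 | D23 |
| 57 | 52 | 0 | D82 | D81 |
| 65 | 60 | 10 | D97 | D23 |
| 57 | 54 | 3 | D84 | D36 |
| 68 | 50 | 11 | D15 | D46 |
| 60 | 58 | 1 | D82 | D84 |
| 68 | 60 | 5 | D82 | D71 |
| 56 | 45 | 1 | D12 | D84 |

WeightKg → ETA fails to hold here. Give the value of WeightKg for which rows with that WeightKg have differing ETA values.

D23

WeightKg=D71: 2 rows → ETA = 5, 5 ✓
WeightKg=D60: 1 row → ETA = 11 ✓
WeightKg=D84: 3 rows → ETA = 1, 1, 1 ✓
WeightKg=D14: 1 row → ETA = 6 ✓
WeightKg=D23: 2 rows → ETA takes values {5, 10} — violation
WeightKg=D81: 1 row → ETA = 0 ✓
WeightKg=D36: 1 row → ETA = 3 ✓
WeightKg=D46: 1 row → ETA = 11 ✓
The only WeightKg value with inconsistent ETA is WeightKg=D23.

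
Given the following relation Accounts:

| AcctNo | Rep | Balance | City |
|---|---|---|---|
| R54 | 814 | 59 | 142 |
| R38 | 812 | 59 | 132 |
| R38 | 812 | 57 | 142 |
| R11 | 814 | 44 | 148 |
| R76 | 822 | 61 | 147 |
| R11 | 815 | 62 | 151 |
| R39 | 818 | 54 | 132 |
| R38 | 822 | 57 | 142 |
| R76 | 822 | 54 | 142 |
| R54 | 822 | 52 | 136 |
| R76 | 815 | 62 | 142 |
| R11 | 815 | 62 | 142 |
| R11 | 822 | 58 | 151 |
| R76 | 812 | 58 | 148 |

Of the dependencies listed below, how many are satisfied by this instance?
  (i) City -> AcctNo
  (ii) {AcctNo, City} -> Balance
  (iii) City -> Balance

0

(i) City -> AcctNo: City=142: 6 rows → AcctNo takes values {R54, R38, R76, R11} — violation; City=132: 2 rows → AcctNo takes values {R38, R39} — violation; City=148: 2 rows → AcctNo takes values {R11, R76} — violation — fails.
(ii) {AcctNo, City} -> Balance: (AcctNo=R11, City=151): 2 rows → Balance takes values {62, 58} — violation; (AcctNo=R76, City=142): 2 rows → Balance takes values {54, 62} — violation — fails.
(iii) City -> Balance: City=142: 6 rows → Balance takes values {59, 57, 54, 62} — violation; City=132: 2 rows → Balance takes values {59, 54} — violation; City=148: 2 rows → Balance takes values {44, 58} — violation; City=151: 2 rows → Balance takes values {62, 58} — violation — fails.
None of the 3 dependencies hold.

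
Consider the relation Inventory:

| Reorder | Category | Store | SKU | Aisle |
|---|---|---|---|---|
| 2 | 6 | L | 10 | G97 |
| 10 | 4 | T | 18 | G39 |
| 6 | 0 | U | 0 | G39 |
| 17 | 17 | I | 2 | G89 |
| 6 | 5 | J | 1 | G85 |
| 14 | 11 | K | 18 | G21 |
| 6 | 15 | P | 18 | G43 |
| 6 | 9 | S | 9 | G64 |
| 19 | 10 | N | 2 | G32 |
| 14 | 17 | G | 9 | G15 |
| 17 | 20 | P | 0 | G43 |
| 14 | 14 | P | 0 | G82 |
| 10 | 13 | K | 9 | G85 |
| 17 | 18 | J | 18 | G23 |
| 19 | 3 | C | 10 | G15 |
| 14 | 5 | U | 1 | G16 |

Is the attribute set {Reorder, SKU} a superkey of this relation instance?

Yes

All 16 rows have distinct {Reorder, SKU} values, so {Reorder, SKU} → (all attributes) holds and {Reorder, SKU} is a superkey.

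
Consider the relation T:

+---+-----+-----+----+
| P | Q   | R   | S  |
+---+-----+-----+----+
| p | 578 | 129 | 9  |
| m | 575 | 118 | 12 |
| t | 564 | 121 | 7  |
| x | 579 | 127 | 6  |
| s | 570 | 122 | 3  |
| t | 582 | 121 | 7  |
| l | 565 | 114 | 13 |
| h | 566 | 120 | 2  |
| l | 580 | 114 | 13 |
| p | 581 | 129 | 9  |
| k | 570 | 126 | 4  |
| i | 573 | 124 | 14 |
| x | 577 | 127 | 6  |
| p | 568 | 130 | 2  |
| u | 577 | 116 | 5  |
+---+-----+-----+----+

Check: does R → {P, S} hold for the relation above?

R=129: 2 rows → {P,S} = (p, 9), (p, 9) ✓
R=118: 1 row → {P,S} = (m, 12) ✓
R=121: 2 rows → {P,S} = (t, 7), (t, 7) ✓
R=127: 2 rows → {P,S} = (x, 6), (x, 6) ✓
R=122: 1 row → {P,S} = (s, 3) ✓
R=114: 2 rows → {P,S} = (l, 13), (l, 13) ✓
R=120: 1 row → {P,S} = (h, 2) ✓
R=126: 1 row → {P,S} = (k, 4) ✓
R=124: 1 row → {P,S} = (i, 14) ✓
R=130: 1 row → {P,S} = (p, 2) ✓
R=116: 1 row → {P,S} = (u, 5) ✓
Every R value is associated with a single {P, S} value, so R → {P, S} holds.

Yes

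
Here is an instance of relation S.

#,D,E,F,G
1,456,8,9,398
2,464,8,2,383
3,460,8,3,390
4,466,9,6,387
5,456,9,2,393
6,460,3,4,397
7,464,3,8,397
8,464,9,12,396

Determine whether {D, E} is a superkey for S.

All 8 rows have distinct {D, E} values, so {D, E} → (all attributes) holds and {D, E} is a superkey.

Yes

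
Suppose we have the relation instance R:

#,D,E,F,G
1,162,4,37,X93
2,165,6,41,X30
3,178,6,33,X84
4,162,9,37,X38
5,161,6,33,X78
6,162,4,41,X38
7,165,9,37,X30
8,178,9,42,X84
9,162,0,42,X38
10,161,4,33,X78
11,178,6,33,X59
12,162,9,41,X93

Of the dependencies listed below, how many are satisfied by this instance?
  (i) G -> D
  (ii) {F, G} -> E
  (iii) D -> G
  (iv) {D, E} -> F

1

(i) G -> D: every LHS value maps to a single RHS value — holds.
(ii) {F, G} -> E: (F=33, G=X78): rows 5, 10 → E takes values {6, 4} — violation — fails.
(iii) D -> G: D=162: rows 1, 4, 6, 9, 12 → G takes values {X93, X38} — violation; D=178: rows 3, 8, 11 → G takes values {X84, X59} — violation — fails.
(iv) {D, E} -> F: (D=162, E=4): rows 1, 6 → F takes values {37, 41} — violation; (D=162, E=9): rows 4, 12 → F takes values {37, 41} — violation — fails.
1 of the 4 dependencies holds.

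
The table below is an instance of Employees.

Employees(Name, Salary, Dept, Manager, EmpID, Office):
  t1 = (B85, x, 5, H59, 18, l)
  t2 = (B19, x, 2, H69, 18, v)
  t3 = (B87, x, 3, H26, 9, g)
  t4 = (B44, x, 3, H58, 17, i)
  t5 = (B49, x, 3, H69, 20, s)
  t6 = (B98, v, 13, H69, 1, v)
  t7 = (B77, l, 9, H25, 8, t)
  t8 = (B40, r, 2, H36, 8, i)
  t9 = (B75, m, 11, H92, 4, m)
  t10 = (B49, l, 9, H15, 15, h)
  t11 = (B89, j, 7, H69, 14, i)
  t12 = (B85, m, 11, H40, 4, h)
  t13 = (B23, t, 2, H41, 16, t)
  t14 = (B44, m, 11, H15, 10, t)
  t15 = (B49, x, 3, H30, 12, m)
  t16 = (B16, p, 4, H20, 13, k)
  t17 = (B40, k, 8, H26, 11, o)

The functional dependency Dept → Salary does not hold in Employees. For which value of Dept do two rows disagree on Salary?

Dept=5: row 1 → Salary = x ✓
Dept=2: rows 2, 8, 13 → Salary takes values {x, r, t} — violation
Dept=3: rows 3, 4, 5, 15 → Salary = x, x, x, x ✓
Dept=13: row 6 → Salary = v ✓
Dept=9: rows 7, 10 → Salary = l, l ✓
Dept=11: rows 9, 12, 14 → Salary = m, m, m ✓
Dept=7: row 11 → Salary = j ✓
Dept=4: row 16 → Salary = p ✓
Dept=8: row 17 → Salary = k ✓
The only Dept value with inconsistent Salary is Dept=2.

2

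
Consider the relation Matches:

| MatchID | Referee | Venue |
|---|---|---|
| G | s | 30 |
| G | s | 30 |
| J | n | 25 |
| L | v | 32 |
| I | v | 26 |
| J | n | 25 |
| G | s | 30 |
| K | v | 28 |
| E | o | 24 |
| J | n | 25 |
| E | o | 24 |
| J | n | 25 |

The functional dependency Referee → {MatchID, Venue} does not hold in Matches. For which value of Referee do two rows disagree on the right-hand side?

Referee=s: 3 rows → {MatchID,Venue} = (G, 30), (G, 30), (G, 30) ✓
Referee=n: 4 rows → {MatchID,Venue} = (J, 25), (J, 25), (J, 25), (J, 25) ✓
Referee=v: 3 rows → {MatchID,Venue} takes values {(L, 32), (I, 26), (K, 28)} — violation
Referee=o: 2 rows → {MatchID,Venue} = (E, 24), (E, 24) ✓
The only Referee value with inconsistent RHS is Referee=v.

v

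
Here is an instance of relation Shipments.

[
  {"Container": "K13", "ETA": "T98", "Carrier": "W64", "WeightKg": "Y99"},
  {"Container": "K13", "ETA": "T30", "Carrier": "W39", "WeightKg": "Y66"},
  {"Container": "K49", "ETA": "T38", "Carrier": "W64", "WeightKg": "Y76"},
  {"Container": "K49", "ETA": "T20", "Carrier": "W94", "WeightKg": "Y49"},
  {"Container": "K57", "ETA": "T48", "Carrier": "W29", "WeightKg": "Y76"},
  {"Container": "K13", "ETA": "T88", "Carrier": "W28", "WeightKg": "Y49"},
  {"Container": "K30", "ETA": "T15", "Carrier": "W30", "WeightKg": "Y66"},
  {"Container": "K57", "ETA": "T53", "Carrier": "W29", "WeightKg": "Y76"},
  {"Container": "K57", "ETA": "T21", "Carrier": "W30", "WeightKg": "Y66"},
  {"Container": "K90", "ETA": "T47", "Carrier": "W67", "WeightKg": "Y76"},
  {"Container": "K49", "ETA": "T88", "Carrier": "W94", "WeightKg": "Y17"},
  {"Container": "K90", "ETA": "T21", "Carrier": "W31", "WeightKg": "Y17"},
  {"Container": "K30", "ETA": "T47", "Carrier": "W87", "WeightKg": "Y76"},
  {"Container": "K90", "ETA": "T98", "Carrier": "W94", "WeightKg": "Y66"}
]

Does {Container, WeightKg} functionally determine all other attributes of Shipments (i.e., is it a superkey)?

No

Two distinct rows share (Container=K57, WeightKg=Y76), so {Container, WeightKg} does not determine every attribute — not a superkey.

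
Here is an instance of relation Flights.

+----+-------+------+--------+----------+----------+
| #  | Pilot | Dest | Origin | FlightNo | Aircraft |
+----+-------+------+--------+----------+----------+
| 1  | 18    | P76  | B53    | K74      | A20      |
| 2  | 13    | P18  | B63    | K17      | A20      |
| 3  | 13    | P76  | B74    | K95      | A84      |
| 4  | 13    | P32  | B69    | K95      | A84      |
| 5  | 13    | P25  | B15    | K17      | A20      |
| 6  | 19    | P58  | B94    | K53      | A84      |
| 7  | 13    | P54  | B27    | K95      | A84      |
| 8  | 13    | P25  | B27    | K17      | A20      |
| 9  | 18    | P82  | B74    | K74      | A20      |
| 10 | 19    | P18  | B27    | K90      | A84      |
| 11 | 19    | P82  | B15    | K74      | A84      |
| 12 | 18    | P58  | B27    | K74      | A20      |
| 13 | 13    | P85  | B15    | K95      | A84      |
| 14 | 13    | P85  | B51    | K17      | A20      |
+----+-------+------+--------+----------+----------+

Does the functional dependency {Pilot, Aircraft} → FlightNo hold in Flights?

No

(Pilot=18, Aircraft=A20): rows 1, 9, 12 → FlightNo = K74, K74, K74 ✓
(Pilot=13, Aircraft=A20): rows 2, 5, 8, 14 → FlightNo = K17, K17, K17, K17 ✓
(Pilot=13, Aircraft=A84): rows 3, 4, 7, 13 → FlightNo = K95, K95, K95, K95 ✓
(Pilot=19, Aircraft=A84): rows 6, 10, 11 → FlightNo takes values {K53, K90, K74} — violation
Two rows agree on {Pilot, Aircraft} but differ on FlightNo, so {Pilot, Aircraft} → FlightNo does not hold.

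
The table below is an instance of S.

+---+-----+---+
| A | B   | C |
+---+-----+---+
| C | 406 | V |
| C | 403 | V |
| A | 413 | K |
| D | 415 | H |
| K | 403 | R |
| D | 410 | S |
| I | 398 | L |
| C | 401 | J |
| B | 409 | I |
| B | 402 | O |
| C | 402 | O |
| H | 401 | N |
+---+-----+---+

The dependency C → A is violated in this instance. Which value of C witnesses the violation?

C=V: 2 rows → A = C, C ✓
C=K: 1 row → A = A ✓
C=H: 1 row → A = D ✓
C=R: 1 row → A = K ✓
C=S: 1 row → A = D ✓
C=L: 1 row → A = I ✓
C=J: 1 row → A = C ✓
C=I: 1 row → A = B ✓
C=O: 2 rows → A takes values {B, C} — violation
C=N: 1 row → A = H ✓
The only C value with inconsistent A is C=O.

O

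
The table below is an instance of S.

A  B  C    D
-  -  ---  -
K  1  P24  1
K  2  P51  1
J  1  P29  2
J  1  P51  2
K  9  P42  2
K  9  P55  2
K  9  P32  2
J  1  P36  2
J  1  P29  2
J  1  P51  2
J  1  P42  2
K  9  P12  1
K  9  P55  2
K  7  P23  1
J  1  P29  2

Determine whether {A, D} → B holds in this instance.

(A=K, D=1): 4 rows → B takes values {1, 2, 9, 7} — violation
(A=J, D=2): 7 rows → B = 1, 1, 1, 1, 1, 1, 1 ✓
(A=K, D=2): 4 rows → B = 9, 9, 9, 9 ✓
Two rows agree on {A, D} but differ on B, so {A, D} → B does not hold.

No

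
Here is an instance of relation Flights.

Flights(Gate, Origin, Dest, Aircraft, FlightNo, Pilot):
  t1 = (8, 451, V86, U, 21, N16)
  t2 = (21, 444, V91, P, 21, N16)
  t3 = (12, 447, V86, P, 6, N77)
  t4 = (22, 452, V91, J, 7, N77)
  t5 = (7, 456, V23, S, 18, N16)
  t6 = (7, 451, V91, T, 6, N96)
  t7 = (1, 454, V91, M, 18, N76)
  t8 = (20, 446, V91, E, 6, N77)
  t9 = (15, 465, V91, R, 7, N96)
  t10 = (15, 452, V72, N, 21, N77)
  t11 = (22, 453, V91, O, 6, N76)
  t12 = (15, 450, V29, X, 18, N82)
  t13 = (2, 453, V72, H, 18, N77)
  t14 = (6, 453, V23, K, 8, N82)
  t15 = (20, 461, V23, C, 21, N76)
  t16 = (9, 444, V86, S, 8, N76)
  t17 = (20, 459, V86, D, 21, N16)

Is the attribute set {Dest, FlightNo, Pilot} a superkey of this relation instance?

Rows 1 and 17 have the same {Dest, FlightNo, Pilot} value (Dest=V86, FlightNo=21, Pilot=N16) but are distinct tuples, so {Dest, FlightNo, Pilot} does not determine every attribute — not a superkey.

No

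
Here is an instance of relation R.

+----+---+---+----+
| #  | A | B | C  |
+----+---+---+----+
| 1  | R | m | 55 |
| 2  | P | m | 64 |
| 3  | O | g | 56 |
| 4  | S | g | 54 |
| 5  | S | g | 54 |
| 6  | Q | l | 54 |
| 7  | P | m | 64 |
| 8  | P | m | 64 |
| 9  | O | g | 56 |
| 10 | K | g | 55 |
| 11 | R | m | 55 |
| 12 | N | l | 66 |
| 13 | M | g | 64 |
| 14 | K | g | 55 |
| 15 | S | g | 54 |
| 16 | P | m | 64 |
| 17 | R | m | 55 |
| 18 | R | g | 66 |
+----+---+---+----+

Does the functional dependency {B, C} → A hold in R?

Yes

(B=m, C=55): rows 1, 11, 17 → A = R, R, R ✓
(B=m, C=64): rows 2, 7, 8, 16 → A = P, P, P, P ✓
(B=g, C=56): rows 3, 9 → A = O, O ✓
(B=g, C=54): rows 4, 5, 15 → A = S, S, S ✓
(B=l, C=54): row 6 → A = Q ✓
(B=g, C=55): rows 10, 14 → A = K, K ✓
(B=l, C=66): row 12 → A = N ✓
(B=g, C=64): row 13 → A = M ✓
(B=g, C=66): row 18 → A = R ✓
Every {B, C} value is associated with a single A value, so {B, C} → A holds.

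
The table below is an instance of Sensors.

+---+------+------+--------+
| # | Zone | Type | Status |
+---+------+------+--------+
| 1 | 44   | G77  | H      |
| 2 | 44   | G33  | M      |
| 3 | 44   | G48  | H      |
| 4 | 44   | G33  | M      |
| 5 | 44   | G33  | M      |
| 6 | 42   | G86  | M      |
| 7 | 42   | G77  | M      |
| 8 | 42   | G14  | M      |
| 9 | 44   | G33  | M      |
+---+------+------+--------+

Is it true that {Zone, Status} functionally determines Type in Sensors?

(Zone=44, Status=H): rows 1, 3 → Type takes values {G77, G48} — violation
(Zone=44, Status=M): rows 2, 4, 5, 9 → Type = G33, G33, G33, G33 ✓
(Zone=42, Status=M): rows 6, 7, 8 → Type takes values {G86, G77, G14} — violation
Two rows agree on {Zone, Status} but differ on Type, so {Zone, Status} -> Type does not hold.

No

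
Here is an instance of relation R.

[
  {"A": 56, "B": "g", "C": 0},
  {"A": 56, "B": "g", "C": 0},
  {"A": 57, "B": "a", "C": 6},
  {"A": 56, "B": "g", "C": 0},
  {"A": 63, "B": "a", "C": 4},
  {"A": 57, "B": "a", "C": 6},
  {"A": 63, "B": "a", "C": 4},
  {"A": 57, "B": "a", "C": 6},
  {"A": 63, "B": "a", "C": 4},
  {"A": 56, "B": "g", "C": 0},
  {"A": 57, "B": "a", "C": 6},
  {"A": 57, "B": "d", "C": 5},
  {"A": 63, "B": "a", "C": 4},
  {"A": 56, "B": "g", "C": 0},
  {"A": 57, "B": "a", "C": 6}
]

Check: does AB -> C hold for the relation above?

(A=56, B=g): 5 rows → C = 0, 0, 0, 0, 0 ✓
(A=57, B=a): 5 rows → C = 6, 6, 6, 6, 6 ✓
(A=63, B=a): 4 rows → C = 4, 4, 4, 4 ✓
(A=57, B=d): 1 row → C = 5 ✓
Every AB value is associated with a single C value, so AB -> C holds.

Yes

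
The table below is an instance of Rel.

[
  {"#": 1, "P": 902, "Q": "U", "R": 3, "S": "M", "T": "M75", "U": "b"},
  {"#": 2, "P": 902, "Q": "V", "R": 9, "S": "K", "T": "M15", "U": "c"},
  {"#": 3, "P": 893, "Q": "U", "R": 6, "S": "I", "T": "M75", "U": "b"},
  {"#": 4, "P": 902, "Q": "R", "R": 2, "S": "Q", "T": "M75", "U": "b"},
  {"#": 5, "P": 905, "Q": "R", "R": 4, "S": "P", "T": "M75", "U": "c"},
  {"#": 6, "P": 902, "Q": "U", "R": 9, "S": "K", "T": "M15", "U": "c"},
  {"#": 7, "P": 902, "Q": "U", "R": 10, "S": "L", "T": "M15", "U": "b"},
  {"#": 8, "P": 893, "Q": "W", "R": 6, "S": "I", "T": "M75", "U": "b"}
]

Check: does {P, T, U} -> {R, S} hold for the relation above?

(P=902, T=M75, U=b): rows 1, 4 → {R,S} takes values {(3, M), (2, Q)} — violation
(P=902, T=M15, U=c): rows 2, 6 → {R,S} = (9, K), (9, K) ✓
(P=893, T=M75, U=b): rows 3, 8 → {R,S} = (6, I), (6, I) ✓
(P=905, T=M75, U=c): row 5 → {R,S} = (4, P) ✓
(P=902, T=M15, U=b): row 7 → {R,S} = (10, L) ✓
Two rows agree on {P, T, U} but differ on {R, S}, so {P, T, U} -> {R, S} does not hold.

No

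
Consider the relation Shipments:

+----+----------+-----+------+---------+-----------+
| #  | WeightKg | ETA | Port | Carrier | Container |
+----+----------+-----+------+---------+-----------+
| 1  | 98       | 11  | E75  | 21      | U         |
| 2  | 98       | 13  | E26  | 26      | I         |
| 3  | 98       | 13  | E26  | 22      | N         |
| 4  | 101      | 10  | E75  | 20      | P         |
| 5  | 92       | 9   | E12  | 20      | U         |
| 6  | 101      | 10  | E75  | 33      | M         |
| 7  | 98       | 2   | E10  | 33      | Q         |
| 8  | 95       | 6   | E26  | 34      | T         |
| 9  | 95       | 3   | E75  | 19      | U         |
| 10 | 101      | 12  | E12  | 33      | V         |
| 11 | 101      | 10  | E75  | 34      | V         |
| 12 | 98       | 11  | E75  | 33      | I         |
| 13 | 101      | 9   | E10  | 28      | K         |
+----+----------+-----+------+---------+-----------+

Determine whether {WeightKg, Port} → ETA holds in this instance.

Yes

(WeightKg=98, Port=E75): rows 1, 12 → ETA = 11, 11 ✓
(WeightKg=98, Port=E26): rows 2, 3 → ETA = 13, 13 ✓
(WeightKg=101, Port=E75): rows 4, 6, 11 → ETA = 10, 10, 10 ✓
(WeightKg=92, Port=E12): row 5 → ETA = 9 ✓
(WeightKg=98, Port=E10): row 7 → ETA = 2 ✓
(WeightKg=95, Port=E26): row 8 → ETA = 6 ✓
(WeightKg=95, Port=E75): row 9 → ETA = 3 ✓
(WeightKg=101, Port=E12): row 10 → ETA = 12 ✓
(WeightKg=101, Port=E10): row 13 → ETA = 9 ✓
Every {WeightKg, Port} value is associated with a single ETA value, so {WeightKg, Port} → ETA holds.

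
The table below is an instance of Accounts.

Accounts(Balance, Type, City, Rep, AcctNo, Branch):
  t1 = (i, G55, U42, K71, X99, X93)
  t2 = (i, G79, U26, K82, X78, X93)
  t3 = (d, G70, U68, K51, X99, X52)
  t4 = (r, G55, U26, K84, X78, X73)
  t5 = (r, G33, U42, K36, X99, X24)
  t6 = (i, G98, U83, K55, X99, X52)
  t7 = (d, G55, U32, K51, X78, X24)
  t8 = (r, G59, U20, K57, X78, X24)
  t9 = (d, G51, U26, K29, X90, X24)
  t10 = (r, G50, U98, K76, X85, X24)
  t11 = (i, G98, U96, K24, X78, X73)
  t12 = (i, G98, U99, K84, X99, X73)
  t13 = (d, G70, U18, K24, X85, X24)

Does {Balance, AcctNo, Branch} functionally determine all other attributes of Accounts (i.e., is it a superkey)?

Yes

All 13 rows have distinct {Balance, AcctNo, Branch} values, so {Balance, AcctNo, Branch} → (all attributes) holds and {Balance, AcctNo, Branch} is a superkey.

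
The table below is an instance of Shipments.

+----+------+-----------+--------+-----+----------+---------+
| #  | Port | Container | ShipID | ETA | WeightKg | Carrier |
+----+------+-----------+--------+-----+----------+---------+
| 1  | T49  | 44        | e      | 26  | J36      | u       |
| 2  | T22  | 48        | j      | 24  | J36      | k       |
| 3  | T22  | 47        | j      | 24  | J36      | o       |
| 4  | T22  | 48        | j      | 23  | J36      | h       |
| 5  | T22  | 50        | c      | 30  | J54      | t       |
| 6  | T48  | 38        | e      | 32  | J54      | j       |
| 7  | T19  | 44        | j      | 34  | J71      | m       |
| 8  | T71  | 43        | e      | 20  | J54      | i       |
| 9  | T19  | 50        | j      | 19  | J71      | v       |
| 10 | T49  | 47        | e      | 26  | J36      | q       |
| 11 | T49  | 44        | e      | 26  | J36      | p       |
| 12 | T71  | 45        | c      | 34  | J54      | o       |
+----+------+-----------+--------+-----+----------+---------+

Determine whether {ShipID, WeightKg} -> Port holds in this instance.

No

(ShipID=e, WeightKg=J36): rows 1, 10, 11 → Port = T49, T49, T49 ✓
(ShipID=j, WeightKg=J36): rows 2, 3, 4 → Port = T22, T22, T22 ✓
(ShipID=c, WeightKg=J54): rows 5, 12 → Port takes values {T22, T71} — violation
(ShipID=e, WeightKg=J54): rows 6, 8 → Port takes values {T48, T71} — violation
(ShipID=j, WeightKg=J71): rows 7, 9 → Port = T19, T19 ✓
Two rows agree on {ShipID, WeightKg} but differ on Port, so {ShipID, WeightKg} -> Port does not hold.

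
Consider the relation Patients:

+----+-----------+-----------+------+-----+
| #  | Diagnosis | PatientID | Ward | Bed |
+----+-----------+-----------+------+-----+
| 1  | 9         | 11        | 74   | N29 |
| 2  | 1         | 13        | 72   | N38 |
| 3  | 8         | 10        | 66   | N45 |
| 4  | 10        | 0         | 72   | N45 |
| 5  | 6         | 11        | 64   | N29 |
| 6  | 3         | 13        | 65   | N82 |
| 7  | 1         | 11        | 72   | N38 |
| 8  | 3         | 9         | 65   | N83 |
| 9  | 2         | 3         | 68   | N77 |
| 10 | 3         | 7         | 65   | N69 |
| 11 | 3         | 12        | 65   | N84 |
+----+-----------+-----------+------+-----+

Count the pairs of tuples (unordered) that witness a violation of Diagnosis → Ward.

0

Diagnosis=1: all 2 rows agree on Ward — 0 pairs.
Diagnosis=3: all 4 rows agree on Ward — 0 pairs.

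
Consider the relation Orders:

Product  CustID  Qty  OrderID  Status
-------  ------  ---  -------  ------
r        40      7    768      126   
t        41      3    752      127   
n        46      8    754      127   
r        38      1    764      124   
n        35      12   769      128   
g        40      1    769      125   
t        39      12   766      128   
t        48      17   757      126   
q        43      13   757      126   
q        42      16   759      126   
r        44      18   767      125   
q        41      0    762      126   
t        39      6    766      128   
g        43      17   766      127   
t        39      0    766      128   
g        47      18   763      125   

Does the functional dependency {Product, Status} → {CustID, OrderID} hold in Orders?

(Product=r, Status=126): 1 row → {CustID,OrderID} = (40, 768) ✓
(Product=t, Status=127): 1 row → {CustID,OrderID} = (41, 752) ✓
(Product=n, Status=127): 1 row → {CustID,OrderID} = (46, 754) ✓
(Product=r, Status=124): 1 row → {CustID,OrderID} = (38, 764) ✓
(Product=n, Status=128): 1 row → {CustID,OrderID} = (35, 769) ✓
(Product=g, Status=125): 2 rows → {CustID,OrderID} takes values {(40, 769), (47, 763)} — violation
(Product=t, Status=128): 3 rows → {CustID,OrderID} = (39, 766), (39, 766), (39, 766) ✓
(Product=t, Status=126): 1 row → {CustID,OrderID} = (48, 757) ✓
(Product=q, Status=126): 3 rows → {CustID,OrderID} takes values {(43, 757), (42, 759), (41, 762)} — violation
(Product=r, Status=125): 1 row → {CustID,OrderID} = (44, 767) ✓
(Product=g, Status=127): 1 row → {CustID,OrderID} = (43, 766) ✓
Two rows agree on {Product, Status} but differ on {CustID, OrderID}, so {Product, Status} → {CustID, OrderID} does not hold.

No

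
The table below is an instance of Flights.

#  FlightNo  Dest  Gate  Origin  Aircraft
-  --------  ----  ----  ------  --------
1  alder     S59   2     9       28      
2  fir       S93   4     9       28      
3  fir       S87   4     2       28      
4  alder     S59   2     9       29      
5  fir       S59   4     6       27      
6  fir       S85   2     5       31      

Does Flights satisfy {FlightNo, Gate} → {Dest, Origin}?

(FlightNo=alder, Gate=2): rows 1, 4 → {Dest,Origin} = (S59, 9), (S59, 9) ✓
(FlightNo=fir, Gate=4): rows 2, 3, 5 → {Dest,Origin} takes values {(S93, 9), (S87, 2), (S59, 6)} — violation
(FlightNo=fir, Gate=2): row 6 → {Dest,Origin} = (S85, 5) ✓
Two rows agree on {FlightNo, Gate} but differ on {Dest, Origin}, so {FlightNo, Gate} → {Dest, Origin} does not hold.

No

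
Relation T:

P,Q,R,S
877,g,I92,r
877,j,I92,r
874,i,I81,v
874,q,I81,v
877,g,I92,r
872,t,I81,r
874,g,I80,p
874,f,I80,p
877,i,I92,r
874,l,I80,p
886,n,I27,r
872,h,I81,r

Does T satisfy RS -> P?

(R=I92, S=r): 4 rows → P = 877, 877, 877, 877 ✓
(R=I81, S=v): 2 rows → P = 874, 874 ✓
(R=I81, S=r): 2 rows → P = 872, 872 ✓
(R=I80, S=p): 3 rows → P = 874, 874, 874 ✓
(R=I27, S=r): 1 row → P = 886 ✓
Every RS value is associated with a single P value, so RS -> P holds.

Yes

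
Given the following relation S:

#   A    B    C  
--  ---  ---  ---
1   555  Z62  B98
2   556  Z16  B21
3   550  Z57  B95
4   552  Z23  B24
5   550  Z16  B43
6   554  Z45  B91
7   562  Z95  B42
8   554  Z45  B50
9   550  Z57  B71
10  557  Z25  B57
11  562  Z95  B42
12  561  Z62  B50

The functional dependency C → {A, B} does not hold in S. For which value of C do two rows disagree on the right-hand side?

B50

C=B98: row 1 → {A,B} = (555, Z62) ✓
C=B21: row 2 → {A,B} = (556, Z16) ✓
C=B95: row 3 → {A,B} = (550, Z57) ✓
C=B24: row 4 → {A,B} = (552, Z23) ✓
C=B43: row 5 → {A,B} = (550, Z16) ✓
C=B91: row 6 → {A,B} = (554, Z45) ✓
C=B42: rows 7, 11 → {A,B} = (562, Z95), (562, Z95) ✓
C=B50: rows 8, 12 → {A,B} takes values {(554, Z45), (561, Z62)} — violation
C=B71: row 9 → {A,B} = (550, Z57) ✓
C=B57: row 10 → {A,B} = (557, Z25) ✓
The only C value with inconsistent RHS is C=B50.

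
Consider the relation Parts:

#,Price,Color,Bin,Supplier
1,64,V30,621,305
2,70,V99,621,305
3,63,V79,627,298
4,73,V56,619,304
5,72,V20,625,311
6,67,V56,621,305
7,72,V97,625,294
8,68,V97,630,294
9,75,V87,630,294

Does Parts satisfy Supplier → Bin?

Supplier=305: rows 1, 2, 6 → Bin = 621, 621, 621 ✓
Supplier=298: row 3 → Bin = 627 ✓
Supplier=304: row 4 → Bin = 619 ✓
Supplier=311: row 5 → Bin = 625 ✓
Supplier=294: rows 7, 8, 9 → Bin takes values {625, 630} — violation
Two rows agree on Supplier but differ on Bin, so Supplier → Bin does not hold.

No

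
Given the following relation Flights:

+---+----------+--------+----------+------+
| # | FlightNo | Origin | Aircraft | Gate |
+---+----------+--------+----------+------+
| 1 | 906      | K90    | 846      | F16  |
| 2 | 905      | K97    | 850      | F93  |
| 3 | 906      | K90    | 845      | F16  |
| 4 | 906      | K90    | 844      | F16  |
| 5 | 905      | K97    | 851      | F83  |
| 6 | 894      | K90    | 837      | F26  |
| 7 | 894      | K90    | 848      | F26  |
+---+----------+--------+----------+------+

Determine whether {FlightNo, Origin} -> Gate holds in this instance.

(FlightNo=906, Origin=K90): rows 1, 3, 4 → Gate = F16, F16, F16 ✓
(FlightNo=905, Origin=K97): rows 2, 5 → Gate takes values {F93, F83} — violation
(FlightNo=894, Origin=K90): rows 6, 7 → Gate = F26, F26 ✓
Two rows agree on {FlightNo, Origin} but differ on Gate, so {FlightNo, Origin} -> Gate does not hold.

No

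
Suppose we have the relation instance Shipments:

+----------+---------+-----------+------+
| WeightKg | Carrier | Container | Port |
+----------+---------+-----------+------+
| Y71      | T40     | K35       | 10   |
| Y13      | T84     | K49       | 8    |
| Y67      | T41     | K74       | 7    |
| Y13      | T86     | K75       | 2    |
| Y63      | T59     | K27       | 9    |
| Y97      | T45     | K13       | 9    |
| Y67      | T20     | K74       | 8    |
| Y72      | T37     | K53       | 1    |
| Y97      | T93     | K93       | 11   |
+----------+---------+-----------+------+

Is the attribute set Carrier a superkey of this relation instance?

Yes

All 9 rows have distinct Carrier values, so Carrier → (all attributes) holds and Carrier is a superkey.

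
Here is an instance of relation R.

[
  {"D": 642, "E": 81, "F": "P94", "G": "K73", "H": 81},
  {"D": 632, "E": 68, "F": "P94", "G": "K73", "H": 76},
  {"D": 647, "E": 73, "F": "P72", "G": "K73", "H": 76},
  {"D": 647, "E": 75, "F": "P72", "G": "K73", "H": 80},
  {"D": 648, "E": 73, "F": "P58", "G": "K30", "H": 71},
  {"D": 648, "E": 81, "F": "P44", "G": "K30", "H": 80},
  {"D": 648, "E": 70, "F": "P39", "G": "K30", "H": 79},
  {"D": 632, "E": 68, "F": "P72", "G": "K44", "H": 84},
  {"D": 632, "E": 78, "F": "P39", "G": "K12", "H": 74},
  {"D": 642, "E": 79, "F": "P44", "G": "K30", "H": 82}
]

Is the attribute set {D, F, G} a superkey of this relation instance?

Two distinct rows share (D=647, F=P72, G=K73), so {D, F, G} does not determine every attribute — not a superkey.

No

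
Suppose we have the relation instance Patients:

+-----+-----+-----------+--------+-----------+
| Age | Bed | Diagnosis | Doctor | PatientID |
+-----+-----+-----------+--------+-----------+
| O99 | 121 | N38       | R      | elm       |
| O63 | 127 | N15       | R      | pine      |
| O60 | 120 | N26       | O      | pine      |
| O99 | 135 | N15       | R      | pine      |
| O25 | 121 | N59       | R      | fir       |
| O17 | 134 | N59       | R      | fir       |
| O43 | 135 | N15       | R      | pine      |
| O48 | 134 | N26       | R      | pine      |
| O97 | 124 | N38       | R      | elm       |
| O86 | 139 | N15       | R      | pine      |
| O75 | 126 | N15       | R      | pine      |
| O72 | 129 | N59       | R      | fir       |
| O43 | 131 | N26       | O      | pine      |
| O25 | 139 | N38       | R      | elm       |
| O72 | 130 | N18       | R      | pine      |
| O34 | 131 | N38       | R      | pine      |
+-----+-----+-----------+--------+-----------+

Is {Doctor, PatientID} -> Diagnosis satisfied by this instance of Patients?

(Doctor=R, PatientID=elm): 3 rows → Diagnosis = N38, N38, N38 ✓
(Doctor=R, PatientID=pine): 8 rows → Diagnosis takes values {N15, N26, N18, N38} — violation
(Doctor=O, PatientID=pine): 2 rows → Diagnosis = N26, N26 ✓
(Doctor=R, PatientID=fir): 3 rows → Diagnosis = N59, N59, N59 ✓
Two rows agree on {Doctor, PatientID} but differ on Diagnosis, so {Doctor, PatientID} -> Diagnosis does not hold.

No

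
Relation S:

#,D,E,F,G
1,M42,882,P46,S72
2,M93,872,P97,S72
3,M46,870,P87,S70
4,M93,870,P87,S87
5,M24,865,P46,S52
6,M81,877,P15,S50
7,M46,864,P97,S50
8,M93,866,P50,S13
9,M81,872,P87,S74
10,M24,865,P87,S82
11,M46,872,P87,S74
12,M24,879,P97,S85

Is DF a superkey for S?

Rows 3 and 11 have the same DF value (D=M46, F=P87) but are distinct tuples, so DF does not determine every attribute — not a superkey.

No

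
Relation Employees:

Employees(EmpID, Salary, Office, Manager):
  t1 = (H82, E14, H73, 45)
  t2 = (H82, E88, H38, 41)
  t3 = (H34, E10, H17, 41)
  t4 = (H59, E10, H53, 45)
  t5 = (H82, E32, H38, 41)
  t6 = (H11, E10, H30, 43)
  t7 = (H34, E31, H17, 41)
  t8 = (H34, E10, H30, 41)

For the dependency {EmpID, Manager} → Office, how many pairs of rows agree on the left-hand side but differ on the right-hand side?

(EmpID=H82, Manager=41): all 2 rows agree on Office — 0 pairs.
(EmpID=H34, Manager=41): violating pairs (3,8), (7,8) — 2 pairs.

2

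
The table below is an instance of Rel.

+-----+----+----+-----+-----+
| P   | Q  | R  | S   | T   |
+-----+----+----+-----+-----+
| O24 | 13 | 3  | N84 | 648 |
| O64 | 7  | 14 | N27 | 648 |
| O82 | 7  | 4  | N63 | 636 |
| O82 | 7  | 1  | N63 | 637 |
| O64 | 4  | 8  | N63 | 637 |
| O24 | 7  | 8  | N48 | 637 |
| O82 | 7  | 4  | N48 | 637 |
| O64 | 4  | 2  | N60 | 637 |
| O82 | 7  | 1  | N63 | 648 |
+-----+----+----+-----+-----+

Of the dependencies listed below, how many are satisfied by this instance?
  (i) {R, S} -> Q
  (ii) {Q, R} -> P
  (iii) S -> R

2

(i) {R, S} -> Q: every LHS value maps to a single RHS value — holds.
(ii) {Q, R} -> P: every LHS value maps to a single RHS value — holds.
(iii) S -> R: S=N63: 4 rows → R takes values {4, 1, 8} — violation; S=N48: 2 rows → R takes values {8, 4} — violation — fails.
2 of the 3 dependencies hold.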